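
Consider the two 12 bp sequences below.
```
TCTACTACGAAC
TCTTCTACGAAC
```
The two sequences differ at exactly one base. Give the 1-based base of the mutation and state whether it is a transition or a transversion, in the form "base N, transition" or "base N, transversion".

The sequences differ only at base 4: A→T (purine→pyrimidine), a transversion.

base 4, transversion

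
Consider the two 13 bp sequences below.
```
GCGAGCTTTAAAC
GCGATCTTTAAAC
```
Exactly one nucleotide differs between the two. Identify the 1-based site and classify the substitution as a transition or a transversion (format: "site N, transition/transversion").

site 5, transversion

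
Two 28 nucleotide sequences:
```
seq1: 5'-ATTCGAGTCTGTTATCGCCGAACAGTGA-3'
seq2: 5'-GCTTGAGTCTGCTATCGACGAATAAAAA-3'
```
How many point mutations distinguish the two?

9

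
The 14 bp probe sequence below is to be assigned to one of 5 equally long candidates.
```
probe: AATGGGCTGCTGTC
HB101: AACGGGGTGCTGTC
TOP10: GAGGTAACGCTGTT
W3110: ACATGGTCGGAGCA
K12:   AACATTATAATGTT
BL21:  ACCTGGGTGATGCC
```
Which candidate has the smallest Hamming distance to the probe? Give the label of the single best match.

HB101 differs at 2 positions; TOP10 differs at 7 positions; W3110 differs at 9 positions; K12 differs at 8 positions; BL21 differs at 6 positions. The closest is HB101.

HB101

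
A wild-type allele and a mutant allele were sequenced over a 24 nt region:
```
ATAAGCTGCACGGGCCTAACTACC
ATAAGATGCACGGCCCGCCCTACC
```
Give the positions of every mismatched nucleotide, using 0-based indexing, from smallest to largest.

Differences at position 5 (C→A), position 13 (G→C), position 16 (T→G), position 17 (A→C), position 18 (A→C).

5, 13, 16, 17, 18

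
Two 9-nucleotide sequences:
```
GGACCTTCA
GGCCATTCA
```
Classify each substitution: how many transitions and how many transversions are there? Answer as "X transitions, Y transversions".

Mismatches (1-based):
site 3: A→C (purine→pyrimidine, transversion)
site 5: C→A (pyrimidine→purine, transversion)

0 transitions, 2 transversions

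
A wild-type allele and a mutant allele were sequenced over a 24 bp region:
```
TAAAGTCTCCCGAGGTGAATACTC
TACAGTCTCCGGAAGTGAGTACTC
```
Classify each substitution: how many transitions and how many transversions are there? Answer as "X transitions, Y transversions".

Transitions (purine↔purine or pyrimidine↔pyrimidine): 14 G→A, 19 A→G.
Transversions (purine↔pyrimidine): 3 A→C, 11 C→G.

2 transitions, 2 transversions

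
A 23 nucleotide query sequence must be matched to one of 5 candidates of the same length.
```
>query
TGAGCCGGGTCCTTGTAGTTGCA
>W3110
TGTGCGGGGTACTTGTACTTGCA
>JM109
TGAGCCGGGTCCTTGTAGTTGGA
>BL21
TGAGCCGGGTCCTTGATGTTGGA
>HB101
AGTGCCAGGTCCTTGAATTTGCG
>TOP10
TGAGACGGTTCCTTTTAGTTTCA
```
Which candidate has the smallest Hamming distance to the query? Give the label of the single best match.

W3110 differs at 4 positions; JM109 differs at 1 position; BL21 differs at 3 positions; HB101 differs at 6 positions; TOP10 differs at 4 positions. The closest is JM109.

JM109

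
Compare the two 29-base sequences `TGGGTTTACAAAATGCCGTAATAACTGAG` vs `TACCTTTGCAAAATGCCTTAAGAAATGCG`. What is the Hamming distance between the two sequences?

8

Comparing position by position, 8 positions differ: 2 (G/A), 3 (G/C), 4 (G/C), 8 (A/G), 18 (G/T), 22 (T/G), 25 (C/A), 28 (A/C).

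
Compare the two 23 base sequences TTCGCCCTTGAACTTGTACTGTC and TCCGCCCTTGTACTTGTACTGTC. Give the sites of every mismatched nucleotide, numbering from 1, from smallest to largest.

2, 11

Differences at site 2 (T→C), site 11 (A→T).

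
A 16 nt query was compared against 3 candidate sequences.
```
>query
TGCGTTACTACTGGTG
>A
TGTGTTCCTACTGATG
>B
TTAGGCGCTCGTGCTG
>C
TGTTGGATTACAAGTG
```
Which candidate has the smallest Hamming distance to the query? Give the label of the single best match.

A differs at 3 positions; B differs at 8 positions; C differs at 7 positions. The closest is A.

A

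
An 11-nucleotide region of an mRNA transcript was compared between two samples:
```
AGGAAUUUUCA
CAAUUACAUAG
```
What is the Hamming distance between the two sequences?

10

Comparing position by position, 10 sites differ: 1 (A/C), 2 (G/A), 3 (G/A), 4 (A/U), 5 (A/U), 6 (U/A), 7 (U/C), 8 (U/A), 10 (C/A), 11 (A/G).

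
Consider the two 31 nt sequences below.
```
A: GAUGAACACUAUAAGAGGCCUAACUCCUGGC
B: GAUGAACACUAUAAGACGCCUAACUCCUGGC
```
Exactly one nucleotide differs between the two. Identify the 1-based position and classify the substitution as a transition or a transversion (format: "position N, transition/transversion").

The sequences differ only at position 17: G→C (purine→pyrimidine), a transversion.

position 17, transversion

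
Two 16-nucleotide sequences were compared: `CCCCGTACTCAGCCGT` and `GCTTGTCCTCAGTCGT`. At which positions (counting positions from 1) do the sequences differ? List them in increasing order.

Scanning 1-based: 1: C/G; 3: C/T; 4: C/T; 7: A/C; 13: C/T.

1, 3, 4, 7, 13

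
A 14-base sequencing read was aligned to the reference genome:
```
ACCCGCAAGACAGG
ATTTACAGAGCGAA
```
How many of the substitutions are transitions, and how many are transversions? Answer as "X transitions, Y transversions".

10 transitions, 0 transversions

Transitions (purine↔purine or pyrimidine↔pyrimidine): 2 C→T, 3 C→T, 4 C→T, 5 G→A, 8 A→G, 9 G→A, 10 A→G, 12 A→G, 13 G→A, 14 G→A.
Transversions (purine↔pyrimidine): none.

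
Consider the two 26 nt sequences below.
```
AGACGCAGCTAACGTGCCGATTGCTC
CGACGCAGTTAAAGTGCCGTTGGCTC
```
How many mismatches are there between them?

Comparing position by position, 5 bases differ: 1 (A/C), 9 (C/T), 13 (C/A), 20 (A/T), 22 (T/G).

5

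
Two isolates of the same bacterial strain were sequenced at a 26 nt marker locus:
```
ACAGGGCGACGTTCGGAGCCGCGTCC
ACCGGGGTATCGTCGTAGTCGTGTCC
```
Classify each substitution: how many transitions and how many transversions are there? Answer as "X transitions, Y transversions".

3 transitions, 6 transversions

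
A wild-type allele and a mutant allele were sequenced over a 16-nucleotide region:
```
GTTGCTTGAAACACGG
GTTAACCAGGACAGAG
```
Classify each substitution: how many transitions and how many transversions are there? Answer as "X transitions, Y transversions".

7 transitions, 2 transversions

Transitions (purine↔purine or pyrimidine↔pyrimidine): 4 G→A, 6 T→C, 7 T→C, 8 G→A, 9 A→G, 10 A→G, 15 G→A.
Transversions (purine↔pyrimidine): 5 C→A, 14 C→G.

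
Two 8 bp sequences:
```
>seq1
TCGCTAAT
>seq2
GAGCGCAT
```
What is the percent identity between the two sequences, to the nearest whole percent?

50%

Mismatches at positions 1, 2, 5, 6 (1-based): 4 of 8.
Identical positions: 4/8 = 50% → 50%.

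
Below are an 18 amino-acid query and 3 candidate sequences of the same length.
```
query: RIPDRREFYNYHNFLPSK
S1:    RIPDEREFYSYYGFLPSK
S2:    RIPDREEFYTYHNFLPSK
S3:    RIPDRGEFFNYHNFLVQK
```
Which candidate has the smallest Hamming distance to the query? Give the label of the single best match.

S1 differs at 4 residues; S2 differs at 2 residues; S3 differs at 4 residues. The closest is S2.

S2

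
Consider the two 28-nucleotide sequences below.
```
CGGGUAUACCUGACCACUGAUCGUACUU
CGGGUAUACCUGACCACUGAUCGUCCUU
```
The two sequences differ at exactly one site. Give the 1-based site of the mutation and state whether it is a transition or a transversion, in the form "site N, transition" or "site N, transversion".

site 25, transversion

Site 25 changes A→C. A is a purine and C is a pyrimidine, so this is a transversion.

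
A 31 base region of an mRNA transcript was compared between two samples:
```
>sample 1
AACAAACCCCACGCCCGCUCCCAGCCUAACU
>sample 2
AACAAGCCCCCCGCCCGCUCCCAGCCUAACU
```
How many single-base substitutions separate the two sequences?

2

Mismatches (1-based): site 6: A→G; site 11: A→C.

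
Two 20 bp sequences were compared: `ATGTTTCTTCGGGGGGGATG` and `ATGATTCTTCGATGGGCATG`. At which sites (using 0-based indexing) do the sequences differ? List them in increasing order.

3, 11, 12, 16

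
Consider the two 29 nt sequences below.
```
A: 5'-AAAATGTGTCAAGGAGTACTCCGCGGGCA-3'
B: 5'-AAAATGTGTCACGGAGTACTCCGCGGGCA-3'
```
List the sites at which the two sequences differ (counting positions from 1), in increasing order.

12

Differences at site 12 (A→C).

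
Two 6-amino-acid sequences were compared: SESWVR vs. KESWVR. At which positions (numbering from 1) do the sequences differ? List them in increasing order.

1

Differences at position 1 (S→K).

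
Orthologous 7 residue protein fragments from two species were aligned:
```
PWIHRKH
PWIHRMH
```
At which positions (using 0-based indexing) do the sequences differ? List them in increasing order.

5

Differences at position 5 (K→M).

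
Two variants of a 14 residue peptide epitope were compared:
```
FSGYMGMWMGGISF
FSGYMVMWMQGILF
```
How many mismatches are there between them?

3

Mismatches (1-based): position 6: G→V; position 10: G→Q; position 13: S→L.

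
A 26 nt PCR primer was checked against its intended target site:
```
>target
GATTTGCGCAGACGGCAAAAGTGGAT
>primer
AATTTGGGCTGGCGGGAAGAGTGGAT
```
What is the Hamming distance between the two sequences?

6

The sequences differ at positions 1, 7, 10, 12, 16, 19 (1-based) — 6 in total.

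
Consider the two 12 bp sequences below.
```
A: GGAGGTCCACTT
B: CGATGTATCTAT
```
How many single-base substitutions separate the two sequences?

7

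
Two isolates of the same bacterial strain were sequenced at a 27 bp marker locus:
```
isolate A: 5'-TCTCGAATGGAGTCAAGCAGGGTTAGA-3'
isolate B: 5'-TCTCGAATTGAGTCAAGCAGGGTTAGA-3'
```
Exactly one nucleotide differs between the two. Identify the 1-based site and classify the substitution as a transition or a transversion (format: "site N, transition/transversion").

The sequences differ only at site 9: G→T (purine→pyrimidine), a transversion.

site 9, transversion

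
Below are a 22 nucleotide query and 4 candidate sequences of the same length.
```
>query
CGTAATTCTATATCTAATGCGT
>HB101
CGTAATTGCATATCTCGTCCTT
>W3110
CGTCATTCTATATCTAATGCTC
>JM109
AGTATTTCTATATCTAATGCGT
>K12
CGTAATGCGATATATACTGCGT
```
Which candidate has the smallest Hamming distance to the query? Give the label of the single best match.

JM109

HB101 differs at 6 sites; W3110 differs at 3 sites; JM109 differs at 2 sites; K12 differs at 4 sites. The closest is JM109.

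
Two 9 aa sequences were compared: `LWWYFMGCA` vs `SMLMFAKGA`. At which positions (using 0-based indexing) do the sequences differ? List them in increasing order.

Differences at position 0 (L→S), position 1 (W→M), position 2 (W→L), position 3 (Y→M), position 5 (M→A), position 6 (G→K), position 7 (C→G).

0, 1, 2, 3, 5, 6, 7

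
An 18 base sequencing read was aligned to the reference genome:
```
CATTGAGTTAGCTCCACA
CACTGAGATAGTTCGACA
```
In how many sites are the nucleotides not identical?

The sequences differ at sites 3, 8, 12, 15 (1-based) — 4 in total.

4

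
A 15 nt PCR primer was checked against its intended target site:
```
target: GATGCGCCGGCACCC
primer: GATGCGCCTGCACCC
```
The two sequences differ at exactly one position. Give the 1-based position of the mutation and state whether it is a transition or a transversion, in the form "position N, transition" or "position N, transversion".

Position 9 changes G→T. G is a purine and T is a pyrimidine, so this is a transversion.

position 9, transversion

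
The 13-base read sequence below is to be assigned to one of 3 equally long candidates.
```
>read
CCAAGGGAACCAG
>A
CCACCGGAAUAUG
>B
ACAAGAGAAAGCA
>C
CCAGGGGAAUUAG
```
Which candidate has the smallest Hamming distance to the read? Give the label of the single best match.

C

Hamming distances to read — A: 5; B: 6; C: 3.
Smallest is C with 3 mismatches.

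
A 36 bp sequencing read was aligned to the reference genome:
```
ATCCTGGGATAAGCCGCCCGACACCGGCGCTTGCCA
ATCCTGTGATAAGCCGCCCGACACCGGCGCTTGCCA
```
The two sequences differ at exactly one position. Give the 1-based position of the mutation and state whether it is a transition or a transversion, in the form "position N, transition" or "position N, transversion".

position 7, transversion

Position 7 changes G→T. G is a purine and T is a pyrimidine, so this is a transversion.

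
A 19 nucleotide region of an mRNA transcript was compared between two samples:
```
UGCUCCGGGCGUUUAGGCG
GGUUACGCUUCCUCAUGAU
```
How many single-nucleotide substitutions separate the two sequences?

12

Comparing position by position, 12 sites differ: 1 (U/G), 3 (C/U), 5 (C/A), 8 (G/C), 9 (G/U), 10 (C/U), 11 (G/C), 12 (U/C), 14 (U/C), 16 (G/U), 18 (C/A), 19 (G/U).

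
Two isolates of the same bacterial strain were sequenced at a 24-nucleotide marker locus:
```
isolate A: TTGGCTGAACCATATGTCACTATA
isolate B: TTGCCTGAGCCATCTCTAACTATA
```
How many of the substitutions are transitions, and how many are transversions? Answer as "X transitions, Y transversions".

1 transition, 4 transversions

Mismatches (1-based):
site 4: G→C (purine→pyrimidine, transversion)
site 9: A→G (purine→purine, transition)
site 14: A→C (purine→pyrimidine, transversion)
site 16: G→C (purine→pyrimidine, transversion)
site 18: C→A (pyrimidine→purine, transversion)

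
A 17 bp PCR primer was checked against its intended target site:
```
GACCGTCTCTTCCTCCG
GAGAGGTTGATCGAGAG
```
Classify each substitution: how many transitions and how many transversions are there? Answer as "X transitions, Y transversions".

Mismatches (1-based):
site 3: C→G (pyrimidine→purine, transversion)
site 4: C→A (pyrimidine→purine, transversion)
site 6: T→G (pyrimidine→purine, transversion)
site 7: C→T (pyrimidine→pyrimidine, transition)
site 9: C→G (pyrimidine→purine, transversion)
site 10: T→A (pyrimidine→purine, transversion)
site 13: C→G (pyrimidine→purine, transversion)
site 14: T→A (pyrimidine→purine, transversion)
site 15: C→G (pyrimidine→purine, transversion)
site 16: C→A (pyrimidine→purine, transversion)

1 transition, 9 transversions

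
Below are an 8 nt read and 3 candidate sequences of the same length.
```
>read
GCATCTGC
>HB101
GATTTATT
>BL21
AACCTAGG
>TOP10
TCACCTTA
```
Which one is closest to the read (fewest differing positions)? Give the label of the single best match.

TOP10

HB101 differs at 6 positions; BL21 differs at 7 positions; TOP10 differs at 4 positions. The closest is TOP10.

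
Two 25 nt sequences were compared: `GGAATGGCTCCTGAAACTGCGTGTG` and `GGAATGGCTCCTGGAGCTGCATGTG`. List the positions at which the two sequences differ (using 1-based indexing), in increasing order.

Differences at position 14 (A→G), position 16 (A→G), position 21 (G→A).

14, 16, 21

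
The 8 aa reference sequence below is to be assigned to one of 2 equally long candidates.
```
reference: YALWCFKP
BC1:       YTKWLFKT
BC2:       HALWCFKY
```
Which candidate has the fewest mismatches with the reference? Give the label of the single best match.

BC2

Hamming distances to reference — BC1: 4; BC2: 2.
Smallest is BC2 with 2 mismatches.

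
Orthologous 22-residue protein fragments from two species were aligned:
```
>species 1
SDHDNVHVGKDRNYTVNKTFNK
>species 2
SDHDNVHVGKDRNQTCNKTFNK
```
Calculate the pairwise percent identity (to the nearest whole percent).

91%

2 positions differ (14, 16), so 20 of 22 match: 20/22 = 90.91%.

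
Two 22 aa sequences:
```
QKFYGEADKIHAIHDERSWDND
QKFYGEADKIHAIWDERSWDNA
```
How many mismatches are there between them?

2

Mismatches (1-based): position 14: H→W; position 22: D→A.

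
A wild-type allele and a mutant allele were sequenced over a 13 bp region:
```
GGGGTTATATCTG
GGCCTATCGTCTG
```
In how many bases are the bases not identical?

Mismatches (1-based): base 3: G→C; base 4: G→C; base 6: T→A; base 7: A→T; base 8: T→C; base 9: A→G.

6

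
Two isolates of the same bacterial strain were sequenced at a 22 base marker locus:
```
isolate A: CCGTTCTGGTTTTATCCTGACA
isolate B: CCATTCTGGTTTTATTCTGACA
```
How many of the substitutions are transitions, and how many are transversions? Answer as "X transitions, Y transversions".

Mismatches (1-based):
site 3: G→A (purine→purine, transition)
site 16: C→T (pyrimidine→pyrimidine, transition)

2 transitions, 0 transversions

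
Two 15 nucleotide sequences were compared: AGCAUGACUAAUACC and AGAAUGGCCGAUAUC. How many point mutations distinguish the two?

Mismatches (1-based): base 3: C→A; base 7: A→G; base 9: U→C; base 10: A→G; base 14: C→U.

5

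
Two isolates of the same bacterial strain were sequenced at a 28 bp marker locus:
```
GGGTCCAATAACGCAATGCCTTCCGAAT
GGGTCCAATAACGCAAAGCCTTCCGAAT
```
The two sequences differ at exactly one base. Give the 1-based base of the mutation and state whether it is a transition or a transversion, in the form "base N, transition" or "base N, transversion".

Base 17 changes T→A. T is a pyrimidine and A is a purine, so this is a transversion.

base 17, transversion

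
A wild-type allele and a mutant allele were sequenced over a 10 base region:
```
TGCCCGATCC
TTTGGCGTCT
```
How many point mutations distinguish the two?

Comparing position by position, 7 positions differ: 2 (G/T), 3 (C/T), 4 (C/G), 5 (C/G), 6 (G/C), 7 (A/G), 10 (C/T).

7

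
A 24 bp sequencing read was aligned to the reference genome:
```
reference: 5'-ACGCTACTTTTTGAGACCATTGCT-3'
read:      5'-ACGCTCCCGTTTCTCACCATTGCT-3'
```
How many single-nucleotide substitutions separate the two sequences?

6

The sequences differ at bases 6, 8, 9, 13, 14, 15 (1-based) — 6 in total.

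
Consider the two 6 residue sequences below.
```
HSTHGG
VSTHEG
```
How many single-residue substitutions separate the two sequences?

Mismatches (1-based): residue 1: H→V; residue 5: G→E.

2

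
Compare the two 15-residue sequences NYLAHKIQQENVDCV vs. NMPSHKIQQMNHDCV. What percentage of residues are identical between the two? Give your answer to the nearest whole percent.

5 positions differ (2, 3, 4, 10, 12), so 10 of 15 match: 10/15 = 66.67%.

67%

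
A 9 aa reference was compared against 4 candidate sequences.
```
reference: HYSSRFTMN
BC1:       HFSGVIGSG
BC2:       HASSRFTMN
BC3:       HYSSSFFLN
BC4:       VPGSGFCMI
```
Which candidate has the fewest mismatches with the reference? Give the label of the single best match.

Hamming distances to reference — BC1: 7; BC2: 1; BC3: 3; BC4: 6.
Smallest is BC2 with 1 mismatch.

BC2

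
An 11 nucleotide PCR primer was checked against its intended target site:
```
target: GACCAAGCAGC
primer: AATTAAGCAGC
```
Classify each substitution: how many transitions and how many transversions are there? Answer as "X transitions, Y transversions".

Transitions (purine↔purine or pyrimidine↔pyrimidine): 1 G→A, 3 C→T, 4 C→T.
Transversions (purine↔pyrimidine): none.

3 transitions, 0 transversions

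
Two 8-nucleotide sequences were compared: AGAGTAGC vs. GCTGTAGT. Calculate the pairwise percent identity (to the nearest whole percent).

50%

4 positions differ (1, 2, 3, 8), so 4 of 8 match: 4/8 = 50%.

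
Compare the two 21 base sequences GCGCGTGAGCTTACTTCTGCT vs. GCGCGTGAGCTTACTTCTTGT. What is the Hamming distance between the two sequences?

Mismatches (1-based): position 19: G→T; position 20: C→G.

2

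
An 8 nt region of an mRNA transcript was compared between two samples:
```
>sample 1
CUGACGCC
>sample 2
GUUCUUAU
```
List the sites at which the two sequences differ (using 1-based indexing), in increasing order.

Scanning 1-based: 1: C/G; 3: G/U; 4: A/C; 5: C/U; 6: G/U; 7: C/A; 8: C/U.

1, 3, 4, 5, 6, 7, 8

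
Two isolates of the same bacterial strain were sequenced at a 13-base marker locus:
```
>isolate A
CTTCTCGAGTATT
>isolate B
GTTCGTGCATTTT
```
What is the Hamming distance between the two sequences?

6

Mismatches (1-based): position 1: C→G; position 5: T→G; position 6: C→T; position 8: A→C; position 9: G→A; position 11: A→T.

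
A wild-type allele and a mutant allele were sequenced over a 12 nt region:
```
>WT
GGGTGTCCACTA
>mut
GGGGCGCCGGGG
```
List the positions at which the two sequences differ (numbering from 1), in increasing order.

4, 5, 6, 9, 10, 11, 12

Scanning 1-based: 4: T/G; 5: G/C; 6: T/G; 9: A/G; 10: C/G; 11: T/G; 12: A/G.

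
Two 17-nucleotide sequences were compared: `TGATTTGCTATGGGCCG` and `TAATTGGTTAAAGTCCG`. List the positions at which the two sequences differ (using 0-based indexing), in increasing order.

1, 5, 7, 10, 11, 13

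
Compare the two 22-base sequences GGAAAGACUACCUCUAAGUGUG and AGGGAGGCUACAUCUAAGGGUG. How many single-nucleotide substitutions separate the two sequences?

Mismatches (1-based): site 1: G→A; site 3: A→G; site 4: A→G; site 7: A→G; site 12: C→A; site 19: U→G.

6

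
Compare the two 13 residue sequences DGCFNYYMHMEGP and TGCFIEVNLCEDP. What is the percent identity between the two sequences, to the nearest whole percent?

Mismatches at positions 1, 5, 6, 7, 8, 9, 10, 12 (1-based): 8 of 13.
Identical positions: 5/13 = 38.46% → 38%.

38%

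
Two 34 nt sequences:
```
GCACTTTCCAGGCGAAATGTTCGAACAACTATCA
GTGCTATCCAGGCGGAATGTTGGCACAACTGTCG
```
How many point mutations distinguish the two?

Comparing position by position, 8 bases differ: 2 (C/T), 3 (A/G), 6 (T/A), 15 (A/G), 22 (C/G), 24 (A/C), 31 (A/G), 34 (A/G).

8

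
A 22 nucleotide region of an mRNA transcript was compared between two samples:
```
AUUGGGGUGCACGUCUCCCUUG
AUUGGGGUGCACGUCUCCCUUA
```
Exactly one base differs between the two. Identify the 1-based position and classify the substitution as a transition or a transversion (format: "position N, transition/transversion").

Position 22 changes G→A. G is a purine and A is a purine, so this is a transition.

position 22, transition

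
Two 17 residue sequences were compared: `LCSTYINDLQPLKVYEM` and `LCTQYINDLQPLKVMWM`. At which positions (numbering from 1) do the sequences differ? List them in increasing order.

Differences at position 3 (S→T), position 4 (T→Q), position 15 (Y→M), position 16 (E→W).

3, 4, 15, 16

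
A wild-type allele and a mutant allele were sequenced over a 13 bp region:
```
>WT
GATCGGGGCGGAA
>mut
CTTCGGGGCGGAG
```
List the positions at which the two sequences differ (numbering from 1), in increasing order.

1, 2, 13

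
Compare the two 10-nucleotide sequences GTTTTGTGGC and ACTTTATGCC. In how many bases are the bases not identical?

4

Comparing position by position, 4 bases differ: 1 (G/A), 2 (T/C), 6 (G/A), 9 (G/C).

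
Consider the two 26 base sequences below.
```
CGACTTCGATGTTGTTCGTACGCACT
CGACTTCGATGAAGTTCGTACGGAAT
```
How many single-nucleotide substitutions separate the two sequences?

4

The sequences differ at bases 12, 13, 23, 25 (1-based) — 4 in total.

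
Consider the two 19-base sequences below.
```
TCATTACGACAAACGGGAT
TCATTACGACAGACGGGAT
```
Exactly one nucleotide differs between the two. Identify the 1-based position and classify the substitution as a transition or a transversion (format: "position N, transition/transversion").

Position 12 changes A→G. A is a purine and G is a purine, so this is a transition.

position 12, transition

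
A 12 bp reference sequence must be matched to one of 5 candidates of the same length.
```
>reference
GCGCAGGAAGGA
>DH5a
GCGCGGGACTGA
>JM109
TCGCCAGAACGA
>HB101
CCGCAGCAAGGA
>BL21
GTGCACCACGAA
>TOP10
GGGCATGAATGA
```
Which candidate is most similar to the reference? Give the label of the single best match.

Hamming distances to reference — DH5a: 3; JM109: 4; HB101: 2; BL21: 5; TOP10: 3.
Smallest is HB101 with 2 mismatches.

HB101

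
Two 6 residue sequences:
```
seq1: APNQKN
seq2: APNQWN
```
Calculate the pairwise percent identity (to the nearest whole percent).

1 position differs (5), so 5 of 6 match: 5/6 = 83.33%.

83%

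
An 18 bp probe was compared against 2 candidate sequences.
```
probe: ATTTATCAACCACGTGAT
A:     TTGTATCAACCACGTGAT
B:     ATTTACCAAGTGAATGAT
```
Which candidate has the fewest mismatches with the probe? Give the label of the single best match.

A

Hamming distances to probe — A: 2; B: 6.
Smallest is A with 2 mismatches.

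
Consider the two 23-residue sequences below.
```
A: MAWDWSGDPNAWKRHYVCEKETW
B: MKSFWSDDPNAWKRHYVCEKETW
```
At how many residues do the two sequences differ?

4

Mismatches (1-based): residue 2: A→K; residue 3: W→S; residue 4: D→F; residue 7: G→D.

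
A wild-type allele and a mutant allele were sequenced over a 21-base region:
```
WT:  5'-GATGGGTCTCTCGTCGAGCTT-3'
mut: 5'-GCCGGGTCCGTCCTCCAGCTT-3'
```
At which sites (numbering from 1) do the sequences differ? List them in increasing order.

Differences at site 2 (A→C), site 3 (T→C), site 9 (T→C), site 10 (C→G), site 13 (G→C), site 16 (G→C).

2, 3, 9, 10, 13, 16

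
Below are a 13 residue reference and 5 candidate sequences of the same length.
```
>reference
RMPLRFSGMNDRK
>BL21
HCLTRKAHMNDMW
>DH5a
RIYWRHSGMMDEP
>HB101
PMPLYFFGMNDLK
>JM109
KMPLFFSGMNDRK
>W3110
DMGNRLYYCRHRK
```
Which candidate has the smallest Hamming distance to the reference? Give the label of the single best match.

BL21 differs at 9 positions; DH5a differs at 7 positions; HB101 differs at 4 positions; JM109 differs at 2 positions; W3110 differs at 9 positions. The closest is JM109.

JM109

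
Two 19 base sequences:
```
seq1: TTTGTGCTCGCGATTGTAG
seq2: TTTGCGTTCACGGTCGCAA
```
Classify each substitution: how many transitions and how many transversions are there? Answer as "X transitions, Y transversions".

7 transitions, 0 transversions

Mismatches (1-based):
site 5: T→C (pyrimidine→pyrimidine, transition)
site 7: C→T (pyrimidine→pyrimidine, transition)
site 10: G→A (purine→purine, transition)
site 13: A→G (purine→purine, transition)
site 15: T→C (pyrimidine→pyrimidine, transition)
site 17: T→C (pyrimidine→pyrimidine, transition)
site 19: G→A (purine→purine, transition)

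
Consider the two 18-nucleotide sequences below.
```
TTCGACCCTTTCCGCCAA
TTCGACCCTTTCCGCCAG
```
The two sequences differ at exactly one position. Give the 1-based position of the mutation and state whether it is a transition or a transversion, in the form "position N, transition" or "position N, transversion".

Position 18 changes A→G. A is a purine and G is a purine, so this is a transition.

position 18, transition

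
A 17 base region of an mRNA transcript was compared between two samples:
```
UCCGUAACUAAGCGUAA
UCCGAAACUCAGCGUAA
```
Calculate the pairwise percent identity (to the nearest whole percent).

Mismatches at positions 5, 10 (1-based): 2 of 17.
Identical positions: 15/17 = 88.24% → 88%.

88%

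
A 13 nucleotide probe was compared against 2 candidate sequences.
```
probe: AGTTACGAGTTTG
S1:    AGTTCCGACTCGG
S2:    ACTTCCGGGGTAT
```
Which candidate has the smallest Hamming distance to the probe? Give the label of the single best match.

S1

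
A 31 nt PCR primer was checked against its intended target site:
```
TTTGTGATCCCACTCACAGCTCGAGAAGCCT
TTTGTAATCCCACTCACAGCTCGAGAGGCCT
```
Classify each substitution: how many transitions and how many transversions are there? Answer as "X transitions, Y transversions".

Mismatches (1-based):
base 6: G→A (purine→purine, transition)
base 27: A→G (purine→purine, transition)

2 transitions, 0 transversions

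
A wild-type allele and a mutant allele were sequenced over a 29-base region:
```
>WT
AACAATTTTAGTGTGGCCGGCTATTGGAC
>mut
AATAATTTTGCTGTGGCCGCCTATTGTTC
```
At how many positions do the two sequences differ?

Mismatches (1-based): position 3: C→T; position 10: A→G; position 11: G→C; position 20: G→C; position 27: G→T; position 28: A→T.

6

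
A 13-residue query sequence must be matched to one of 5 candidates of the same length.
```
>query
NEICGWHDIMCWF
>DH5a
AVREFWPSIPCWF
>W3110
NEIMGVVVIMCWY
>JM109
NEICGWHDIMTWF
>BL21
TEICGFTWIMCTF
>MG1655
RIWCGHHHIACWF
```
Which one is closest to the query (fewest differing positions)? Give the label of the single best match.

JM109

DH5a differs at 8 positions; W3110 differs at 5 positions; JM109 differs at 1 position; BL21 differs at 5 positions; MG1655 differs at 6 positions. The closest is JM109.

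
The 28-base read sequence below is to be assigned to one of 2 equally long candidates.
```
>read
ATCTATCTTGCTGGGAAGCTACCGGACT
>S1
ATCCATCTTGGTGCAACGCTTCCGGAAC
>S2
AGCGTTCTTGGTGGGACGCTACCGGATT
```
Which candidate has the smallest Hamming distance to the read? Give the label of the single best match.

S1 differs at 8 bases; S2 differs at 6 bases. The closest is S2.

S2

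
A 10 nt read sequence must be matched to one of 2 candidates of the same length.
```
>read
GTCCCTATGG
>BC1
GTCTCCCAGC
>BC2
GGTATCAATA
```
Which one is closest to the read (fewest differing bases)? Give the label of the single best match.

BC1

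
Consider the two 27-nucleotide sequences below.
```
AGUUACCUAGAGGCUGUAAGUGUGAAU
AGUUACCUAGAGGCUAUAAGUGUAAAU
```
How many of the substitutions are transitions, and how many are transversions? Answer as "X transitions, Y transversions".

2 transitions, 0 transversions

Transitions (purine↔purine or pyrimidine↔pyrimidine): 16 G→A, 24 G→A.
Transversions (purine↔pyrimidine): none.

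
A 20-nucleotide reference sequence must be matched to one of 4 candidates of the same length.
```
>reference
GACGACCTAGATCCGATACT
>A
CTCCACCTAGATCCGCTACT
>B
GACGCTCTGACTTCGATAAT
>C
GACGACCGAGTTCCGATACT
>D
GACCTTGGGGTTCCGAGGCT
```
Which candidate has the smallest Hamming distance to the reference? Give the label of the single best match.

Hamming distances to reference — A: 4; B: 7; C: 2; D: 9.
Smallest is C with 2 mismatches.

C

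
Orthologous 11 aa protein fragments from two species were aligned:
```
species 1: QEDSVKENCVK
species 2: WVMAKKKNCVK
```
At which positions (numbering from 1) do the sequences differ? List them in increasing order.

1, 2, 3, 4, 5, 7

Differences at position 1 (Q→W), position 2 (E→V), position 3 (D→M), position 4 (S→A), position 5 (V→K), position 7 (E→K).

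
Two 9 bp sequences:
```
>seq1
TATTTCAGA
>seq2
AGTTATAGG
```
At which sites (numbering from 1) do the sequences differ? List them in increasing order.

1, 2, 5, 6, 9

Scanning 1-based: 1: T/A; 2: A/G; 5: T/A; 6: C/T; 9: A/G.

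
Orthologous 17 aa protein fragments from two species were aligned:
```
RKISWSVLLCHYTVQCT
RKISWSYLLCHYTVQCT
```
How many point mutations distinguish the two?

1

The sequences differ at residues 7 (1-based) — 1 in total.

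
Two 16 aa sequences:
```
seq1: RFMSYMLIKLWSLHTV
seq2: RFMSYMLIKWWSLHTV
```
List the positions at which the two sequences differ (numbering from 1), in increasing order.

10

Differences at position 10 (L→W).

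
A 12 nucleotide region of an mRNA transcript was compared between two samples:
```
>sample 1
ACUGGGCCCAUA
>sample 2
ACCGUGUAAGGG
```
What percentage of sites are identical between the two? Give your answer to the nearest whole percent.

33%

Mismatches at positions 3, 5, 7, 8, 9, 10, 11, 12 (1-based): 8 of 12.
Identical positions: 4/12 = 33.33% → 33%.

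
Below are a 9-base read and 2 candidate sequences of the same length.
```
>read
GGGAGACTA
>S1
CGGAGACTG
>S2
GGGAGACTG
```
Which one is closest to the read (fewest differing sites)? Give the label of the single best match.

S1 differs at 2 sites; S2 differs at 1 site. The closest is S2.

S2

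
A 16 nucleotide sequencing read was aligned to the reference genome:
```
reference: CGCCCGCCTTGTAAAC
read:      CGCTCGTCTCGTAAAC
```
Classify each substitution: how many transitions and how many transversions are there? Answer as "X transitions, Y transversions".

3 transitions, 0 transversions

Mismatches (1-based):
site 4: C→T (pyrimidine→pyrimidine, transition)
site 7: C→T (pyrimidine→pyrimidine, transition)
site 10: T→C (pyrimidine→pyrimidine, transition)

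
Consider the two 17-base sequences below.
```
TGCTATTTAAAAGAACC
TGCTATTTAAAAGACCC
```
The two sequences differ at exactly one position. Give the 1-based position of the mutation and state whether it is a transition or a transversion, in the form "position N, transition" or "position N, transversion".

Position 15 changes A→C. A is a purine and C is a pyrimidine, so this is a transversion.

position 15, transversion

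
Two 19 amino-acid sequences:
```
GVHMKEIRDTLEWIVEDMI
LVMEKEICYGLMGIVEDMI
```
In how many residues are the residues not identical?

8

Comparing position by position, 8 residues differ: 1 (G/L), 3 (H/M), 4 (M/E), 8 (R/C), 9 (D/Y), 10 (T/G), 12 (E/M), 13 (W/G).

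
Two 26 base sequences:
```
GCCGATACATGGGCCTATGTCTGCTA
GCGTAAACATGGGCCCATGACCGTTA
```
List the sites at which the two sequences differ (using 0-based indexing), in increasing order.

Scanning 0-based: 2: C/G; 3: G/T; 5: T/A; 15: T/C; 19: T/A; 21: T/C; 23: C/T.

2, 3, 5, 15, 19, 21, 23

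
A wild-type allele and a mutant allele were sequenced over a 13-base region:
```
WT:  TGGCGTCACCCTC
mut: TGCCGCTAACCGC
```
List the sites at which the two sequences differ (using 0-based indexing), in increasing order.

2, 5, 6, 8, 11

Differences at site 2 (G→C), site 5 (T→C), site 6 (C→T), site 8 (C→A), site 11 (T→G).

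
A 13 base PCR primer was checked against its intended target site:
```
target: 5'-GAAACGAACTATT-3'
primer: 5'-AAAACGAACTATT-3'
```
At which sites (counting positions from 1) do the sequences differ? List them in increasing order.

1

Scanning 1-based: 1: G/A.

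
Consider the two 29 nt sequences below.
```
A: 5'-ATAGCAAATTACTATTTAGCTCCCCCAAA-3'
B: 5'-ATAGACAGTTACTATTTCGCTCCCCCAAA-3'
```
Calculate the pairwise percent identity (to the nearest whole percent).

Mismatches at positions 5, 6, 8, 18 (1-based): 4 of 29.
Identical positions: 25/29 = 86.21% → 86%.

86%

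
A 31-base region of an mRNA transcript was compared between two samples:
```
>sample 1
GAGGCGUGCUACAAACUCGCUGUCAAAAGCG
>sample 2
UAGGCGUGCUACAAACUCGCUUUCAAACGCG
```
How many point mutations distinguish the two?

3

The sequences differ at sites 1, 22, 28 (1-based) — 3 in total.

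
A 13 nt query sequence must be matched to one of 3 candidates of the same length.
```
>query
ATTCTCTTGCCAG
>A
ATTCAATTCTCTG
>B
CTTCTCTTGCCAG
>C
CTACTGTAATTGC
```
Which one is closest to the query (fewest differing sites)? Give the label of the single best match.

A differs at 5 sites; B differs at 1 site; C differs at 9 sites. The closest is B.

B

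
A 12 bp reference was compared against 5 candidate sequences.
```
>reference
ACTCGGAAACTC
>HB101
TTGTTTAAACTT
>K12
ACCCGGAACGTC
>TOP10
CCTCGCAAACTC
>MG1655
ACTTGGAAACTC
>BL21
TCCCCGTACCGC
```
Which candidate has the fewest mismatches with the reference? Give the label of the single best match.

Hamming distances to reference — HB101: 7; K12: 3; TOP10: 2; MG1655: 1; BL21: 6.
Smallest is MG1655 with 1 mismatch.

MG1655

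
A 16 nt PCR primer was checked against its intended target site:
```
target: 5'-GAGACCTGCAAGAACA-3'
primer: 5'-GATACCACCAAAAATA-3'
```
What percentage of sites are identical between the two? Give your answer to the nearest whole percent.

Mismatches at positions 3, 7, 8, 12, 15 (1-based): 5 of 16.
Identical positions: 11/16 = 68.75% → 69%.

69%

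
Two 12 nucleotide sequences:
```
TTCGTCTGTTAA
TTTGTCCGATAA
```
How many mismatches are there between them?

3

The sequences differ at positions 3, 7, 9 (1-based) — 3 in total.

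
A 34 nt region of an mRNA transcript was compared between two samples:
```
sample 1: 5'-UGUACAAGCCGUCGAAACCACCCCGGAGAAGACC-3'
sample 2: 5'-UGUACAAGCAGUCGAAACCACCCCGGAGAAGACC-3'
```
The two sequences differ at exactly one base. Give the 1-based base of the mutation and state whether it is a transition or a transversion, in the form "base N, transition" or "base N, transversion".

The sequences differ only at base 10: C→A (pyrimidine→purine), a transversion.

base 10, transversion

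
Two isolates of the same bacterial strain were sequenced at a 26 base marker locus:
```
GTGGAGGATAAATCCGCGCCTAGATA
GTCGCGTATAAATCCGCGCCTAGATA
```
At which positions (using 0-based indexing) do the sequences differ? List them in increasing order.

Differences at position 2 (G→C), position 4 (A→C), position 6 (G→T).

2, 4, 6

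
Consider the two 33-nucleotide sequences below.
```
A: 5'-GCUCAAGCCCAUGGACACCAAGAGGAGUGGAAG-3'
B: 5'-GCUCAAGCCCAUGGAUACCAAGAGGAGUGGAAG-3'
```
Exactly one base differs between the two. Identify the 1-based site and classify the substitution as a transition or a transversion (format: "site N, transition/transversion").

The sequences differ only at site 16: C→U (pyrimidine→pyrimidine), a transition.

site 16, transition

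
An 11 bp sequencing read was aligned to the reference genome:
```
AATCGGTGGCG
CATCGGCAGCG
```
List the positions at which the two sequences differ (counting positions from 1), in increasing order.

1, 7, 8

Differences at position 1 (A→C), position 7 (T→C), position 8 (G→A).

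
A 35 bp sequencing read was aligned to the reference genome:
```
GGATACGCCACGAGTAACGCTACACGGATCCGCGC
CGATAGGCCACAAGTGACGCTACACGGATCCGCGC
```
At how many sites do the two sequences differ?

4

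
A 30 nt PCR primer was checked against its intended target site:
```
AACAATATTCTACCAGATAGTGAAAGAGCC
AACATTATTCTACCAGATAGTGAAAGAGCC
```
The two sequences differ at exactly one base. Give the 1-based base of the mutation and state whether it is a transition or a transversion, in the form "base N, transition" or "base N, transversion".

base 5, transversion

The sequences differ only at base 5: A→T (purine→pyrimidine), a transversion.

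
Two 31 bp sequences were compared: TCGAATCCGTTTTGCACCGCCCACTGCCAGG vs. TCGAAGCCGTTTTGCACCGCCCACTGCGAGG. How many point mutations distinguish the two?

The sequences differ at sites 6, 28 (1-based) — 2 in total.

2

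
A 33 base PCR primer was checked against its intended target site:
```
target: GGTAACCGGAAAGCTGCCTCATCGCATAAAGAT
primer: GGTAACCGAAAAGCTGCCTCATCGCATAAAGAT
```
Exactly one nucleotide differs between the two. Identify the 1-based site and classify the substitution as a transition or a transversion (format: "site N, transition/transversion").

The sequences differ only at site 9: G→A (purine→purine), a transition.

site 9, transition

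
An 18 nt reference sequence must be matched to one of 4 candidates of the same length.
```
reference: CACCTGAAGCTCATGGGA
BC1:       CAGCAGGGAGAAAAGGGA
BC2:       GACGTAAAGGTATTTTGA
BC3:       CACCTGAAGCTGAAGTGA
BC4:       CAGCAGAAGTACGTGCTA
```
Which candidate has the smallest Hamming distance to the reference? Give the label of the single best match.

Hamming distances to reference — BC1: 9; BC2: 8; BC3: 3; BC4: 7.
Smallest is BC3 with 3 mismatches.

BC3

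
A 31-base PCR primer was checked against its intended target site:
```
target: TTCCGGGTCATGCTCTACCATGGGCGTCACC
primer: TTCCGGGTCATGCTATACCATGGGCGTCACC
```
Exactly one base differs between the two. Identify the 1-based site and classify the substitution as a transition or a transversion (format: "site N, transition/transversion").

The sequences differ only at site 15: C→A (pyrimidine→purine), a transversion.

site 15, transversion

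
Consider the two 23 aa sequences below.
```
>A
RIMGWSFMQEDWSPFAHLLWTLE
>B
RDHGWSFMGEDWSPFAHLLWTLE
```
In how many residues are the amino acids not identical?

3

Comparing position by position, 3 residues differ: 2 (I/D), 3 (M/H), 9 (Q/G).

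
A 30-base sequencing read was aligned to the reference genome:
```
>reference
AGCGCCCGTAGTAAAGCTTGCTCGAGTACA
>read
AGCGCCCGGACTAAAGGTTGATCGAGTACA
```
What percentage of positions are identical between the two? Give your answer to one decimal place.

86.7%

4 positions differ (9, 11, 17, 21), so 26 of 30 match: 26/30 = 86.67%.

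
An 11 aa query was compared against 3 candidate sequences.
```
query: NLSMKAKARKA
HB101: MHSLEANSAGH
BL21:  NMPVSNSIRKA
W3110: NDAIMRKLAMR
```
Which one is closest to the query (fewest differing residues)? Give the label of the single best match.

Hamming distances to query — HB101: 9; BL21: 7; W3110: 9.
Smallest is BL21 with 7 mismatches.

BL21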